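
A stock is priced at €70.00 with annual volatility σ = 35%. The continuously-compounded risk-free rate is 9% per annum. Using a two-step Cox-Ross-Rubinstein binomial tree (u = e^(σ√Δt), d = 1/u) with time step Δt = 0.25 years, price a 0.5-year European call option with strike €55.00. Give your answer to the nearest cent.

€18.66

CRR parameters: u = e^(σ√Δt) = e^(0.35·√0.25) = 1.1912, d = 1/u = 0.8395
Per-period rate: rΔt = 0.09·0.25 = 0.0225, so R = e^0.0225 = 1.0228
Risk-neutral probability p = (e^0.0225 − 0.8395)/(1.1912 − 0.8395) = 0.1833/0.3518 = 0.5210
Terminal stock prices: S_uu = 99.33, S_ud = 70, S_dd = 49.33
Terminal payoffs (S − K): max(44.33, 0) = 44.33, max(15, 0) = 15, max(-5.672, 0) = 0
Node u (S = 83.39): V_u = e^(−0.0225)·[0.5210·44.3347 + 0.4790·15.0000] = 29.6109
Node d (S = 58.76): V_d = e^(−0.0225)·[0.5210·15.0000 + 0.4790·0.0000] = 7.6418
Node 0 (S = 70): V_0 = e^(−0.0225)·[0.5210·29.6109 + 0.4790·7.6418] = 18.6640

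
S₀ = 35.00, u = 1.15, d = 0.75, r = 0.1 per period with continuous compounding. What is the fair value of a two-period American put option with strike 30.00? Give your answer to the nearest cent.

Risk-neutral probability p = (e^0.1 − 0.75)/(1.15 − 0.75) = 0.3552/0.4000 = 0.8879
Terminal stock prices: S_uu = 46.29, S_ud = 30.19, S_dd = 19.69
Terminal payoffs (K − S): max(-16.29, 0) = 0, max(-0.1875, 0) = 0, max(10.31, 0) = 10.31
Node u (S = 40.25): continuation = e^(−0.1)·[0.8879·0.0000 + 0.1121·0.0000] = 0.0000; exercise value = 0.0000 ≤ continuation, so V_u = 0.0000
Node d (S = 26.25): continuation = e^(−0.1)·[0.8879·0.0000 + 0.1121·10.3125] = 1.0458; exercise value = 3.7500 > continuation, so V_d = 3.7500 (exercise)
Node 0 (S = 35): continuation = e^(−0.1)·[0.8879·0.0000 + 0.1121·3.7500] = 0.3803; exercise value = 0.0000 ≤ continuation, so V_0 = 0.3803

0.38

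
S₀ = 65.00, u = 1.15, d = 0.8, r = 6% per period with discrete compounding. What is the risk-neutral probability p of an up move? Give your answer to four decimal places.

p = 0.7429

Risk-neutral probability p = (1 + 0.06 − 0.8)/(1.15 − 0.8) = 0.2600/0.3500 = 0.7429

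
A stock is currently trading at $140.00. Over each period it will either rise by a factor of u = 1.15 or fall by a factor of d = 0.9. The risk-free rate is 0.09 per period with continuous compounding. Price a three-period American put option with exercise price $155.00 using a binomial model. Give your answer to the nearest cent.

Risk-neutral probability p = (e^0.09 − 0.9)/(1.15 − 0.9) = 0.1942/0.2500 = 0.7767
Terminal stock prices: S_uuu = 212.9, S_uud = 166.6, S_udd = 130.4, S_ddd = 102.1
Terminal payoffs (K − S): max(-57.92, 0) = 0, max(-11.63, 0) = 0, max(24.59, 0) = 24.59, max(52.94, 0) = 52.94
Node uu (S = 185.1): continuation = e^(−0.09)·[0.7767·0.0000 + 0.2233·0.0000] = 0.0000; exercise value = 0.0000 ≤ continuation, so V_uu = 0.0000
Node ud (S = 144.9): continuation = e^(−0.09)·[0.7767·0.0000 + 0.2233·24.5900] = 5.0184; exercise value = 10.1000 > continuation, so V_ud = 10.1000 (exercise)
Node dd (S = 113.4): continuation = e^(−0.09)·[0.7767·24.5900 + 0.2233·52.9400] = 28.2593; exercise value = 41.6000 > continuation, so V_dd = 41.6000 (exercise)
Node u (S = 161): continuation = e^(−0.09)·[0.7767·0.0000 + 0.2233·10.1000] = 2.0612; exercise value = 0.0000 ≤ continuation, so V_u = 2.0612
Node d (S = 126): continuation = e^(−0.09)·[0.7767·10.1000 + 0.2233·41.6000] = 15.6593; exercise value = 29.0000 > continuation, so V_d = 29.0000 (exercise)
Node 0 (S = 140): continuation = e^(−0.09)·[0.7767·2.0612 + 0.2233·29.0000] = 7.3816; exercise value = 15.0000 > continuation, so V_0 = 15.0000 (exercise)

$15.00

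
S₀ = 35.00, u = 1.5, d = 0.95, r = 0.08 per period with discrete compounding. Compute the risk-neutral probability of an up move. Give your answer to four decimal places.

Risk-neutral probability p = (1 + 0.08 − 0.95)/(1.5 − 0.95) = 0.1300/0.5500 = 0.2364

p = 0.2364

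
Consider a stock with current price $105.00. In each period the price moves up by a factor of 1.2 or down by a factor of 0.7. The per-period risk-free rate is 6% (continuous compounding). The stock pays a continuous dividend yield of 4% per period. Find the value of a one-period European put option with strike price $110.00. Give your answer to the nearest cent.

$12.36

Per-period risk-free factor R = e^0.06 = 1.0618; dividend-adjusted growth = e^(0.06−0.04) = 1.0202.
Risk-neutral probability p = (1.0202 − 0.7)/(1.2 − 0.7) = 0.3202/0.5000 = 0.6404
Terminal stock prices: S_u = 126, S_d = 73.5
Terminal payoffs (K − S): max(-16, 0) = 0, max(36.5, 0) = 36.5
Node 0 (S = 105): V_0 = e^(−0.06)·[0.6404·0.0000 + 0.3596·36.5000] = 12.3609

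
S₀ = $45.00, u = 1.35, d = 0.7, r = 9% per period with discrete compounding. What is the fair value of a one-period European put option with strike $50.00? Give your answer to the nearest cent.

$6.79

Risk-neutral probability p = (1 + 0.09 − 0.7)/(1.35 − 0.7) = 0.3900/0.6500 = 0.6000
Terminal stock prices: S_u = 60.75, S_d = 31.5
Terminal payoffs (K − S): max(-10.75, 0) = 0, max(18.5, 0) = 18.5
Node 0 (S = 45): V_0 = 1/1.09·[0.6000·0.0000 + 0.4000·18.5000] = 6.7890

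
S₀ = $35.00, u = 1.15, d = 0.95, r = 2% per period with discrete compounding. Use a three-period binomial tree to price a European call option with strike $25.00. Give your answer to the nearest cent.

Risk-neutral probability p = (1 + 0.02 − 0.95)/(1.15 − 0.95) = 0.0700/0.2000 = 0.3500
Terminal stock prices: S_uuu = 53.23, S_uud = 43.97, S_udd = 36.33, S_ddd = 30.01
Terminal payoffs (S − K): max(28.23, 0) = 28.23, max(18.97, 0) = 18.97, max(11.33, 0) = 11.33, max(5.008, 0) = 5.008
Node uu (S = 46.29): V_uu = 1/1.02·[0.3500·28.2306 + 0.6500·18.9731] = 21.7777
Node ud (S = 38.24): V_ud = 1/1.02·[0.3500·18.9731 + 0.6500·11.3256] = 13.7277
Node dd (S = 31.59): V_dd = 1/1.02·[0.3500·11.3256 + 0.6500·5.0081] = 7.0777
Node u (S = 40.25): V_u = 1/1.02·[0.3500·21.7777 + 0.6500·13.7277] = 16.2208
Node d (S = 33.25): V_d = 1/1.02·[0.3500·13.7277 + 0.6500·7.0777] = 9.2208
Node 0 (S = 35): V_0 = 1/1.02·[0.3500·16.2208 + 0.6500·9.2208] = 11.4419

$11.44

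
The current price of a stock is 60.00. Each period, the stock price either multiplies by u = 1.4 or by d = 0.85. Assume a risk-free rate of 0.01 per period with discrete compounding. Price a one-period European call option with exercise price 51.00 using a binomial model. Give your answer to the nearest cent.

Risk-neutral probability p = (1 + 0.01 − 0.85)/(1.4 − 0.85) = 0.1600/0.5500 = 0.2909
Terminal stock prices: S_u = 84, S_d = 51
Terminal payoffs (S − K): max(33, 0) = 33, max(0, 0) = 0
Node 0 (S = 60): V_0 = 1/1.01·[0.2909·33.0000 + 0.7091·0.0000] = 9.5050

9.50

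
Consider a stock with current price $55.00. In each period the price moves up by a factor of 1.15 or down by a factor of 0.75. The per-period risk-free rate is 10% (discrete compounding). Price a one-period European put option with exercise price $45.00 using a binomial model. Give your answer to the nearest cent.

Risk-neutral probability p = (1 + 0.1 − 0.75)/(1.15 − 0.75) = 0.3500/0.4000 = 0.8750
Terminal stock prices: S_u = 63.25, S_d = 41.25
Terminal payoffs (K − S): max(-18.25, 0) = 0, max(3.75, 0) = 3.75
Node 0 (S = 55): V_0 = 1/1.1·[0.8750·0.0000 + 0.1250·3.7500] = 0.4261

$0.43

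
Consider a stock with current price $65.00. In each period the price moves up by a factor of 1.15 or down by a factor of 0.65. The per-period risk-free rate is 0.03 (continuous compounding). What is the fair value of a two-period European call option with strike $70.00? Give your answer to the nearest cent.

$8.70

Risk-neutral probability p = (e^0.03 − 0.65)/(1.15 − 0.65) = 0.3805/0.5000 = 0.7609
Terminal stock prices: S_uu = 85.96, S_ud = 48.59, S_dd = 27.46
Terminal payoffs (S − K): max(15.96, 0) = 15.96, max(-21.41, 0) = 0, max(-42.54, 0) = 0
Node u (S = 74.75): V_u = e^(−0.03)·[0.7609·15.9625 + 0.2391·0.0000] = 11.7870
Node d (S = 42.25): V_d = e^(−0.03)·[0.7609·0.0000 + 0.2391·0.0000] = 0.0000
Node 0 (S = 65): V_0 = e^(−0.03)·[0.7609·11.7870 + 0.2391·0.0000] = 8.7038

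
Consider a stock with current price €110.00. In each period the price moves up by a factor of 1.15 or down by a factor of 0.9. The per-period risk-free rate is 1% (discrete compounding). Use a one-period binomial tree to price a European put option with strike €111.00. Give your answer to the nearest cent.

€6.65

Risk-neutral probability p = (1 + 0.01 − 0.9)/(1.15 − 0.9) = 0.1100/0.2500 = 0.4400
Terminal stock prices: S_u = 126.5, S_d = 99
Terminal payoffs (K − S): max(-15.5, 0) = 0, max(12, 0) = 12
Node 0 (S = 110): V_0 = 1/1.01·[0.4400·0.0000 + 0.5600·12.0000] = 6.6535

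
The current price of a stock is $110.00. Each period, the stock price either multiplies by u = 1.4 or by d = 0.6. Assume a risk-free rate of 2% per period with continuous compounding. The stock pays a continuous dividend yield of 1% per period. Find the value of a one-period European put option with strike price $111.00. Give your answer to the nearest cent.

$21.50

Per-period risk-free factor R = e^0.02 = 1.0202; dividend-adjusted growth = e^(0.02−0.01) = 1.0101.
Risk-neutral probability p = (1.0101 − 0.6)/(1.4 − 0.6) = 0.4101/0.8000 = 0.5126
Terminal stock prices: S_u = 154, S_d = 66
Terminal payoffs (K − S): max(-43, 0) = 0, max(45, 0) = 45
Node 0 (S = 110): V_0 = e^(−0.02)·[0.5126·0.0000 + 0.4874·45.0000] = 21.5003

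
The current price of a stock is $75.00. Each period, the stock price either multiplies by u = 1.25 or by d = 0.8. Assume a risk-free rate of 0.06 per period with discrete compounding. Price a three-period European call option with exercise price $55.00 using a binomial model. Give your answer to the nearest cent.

Risk-neutral probability p = (1 + 0.06 − 0.8)/(1.25 − 0.8) = 0.2600/0.4500 = 0.5778
Terminal stock prices: S_uuu = 146.5, S_uud = 93.75, S_udd = 60, S_ddd = 38.4
Terminal payoffs (S − K): max(91.48, 0) = 91.48, max(38.75, 0) = 38.75, max(5, 0) = 5, max(-16.6, 0) = 0
Node uu (S = 117.2): V_uu = 1/1.06·[0.5778·91.4844 + 0.4222·38.7500] = 65.3007
Node ud (S = 75): V_ud = 1/1.06·[0.5778·38.7500 + 0.4222·5.0000] = 23.1132
Node dd (S = 48): V_dd = 1/1.06·[0.5778·5.0000 + 0.4222·0.0000] = 2.7254
Node u (S = 93.75): V_u = 1/1.06·[0.5778·65.3007 + 0.4222·23.1132] = 44.8002
Node d (S = 60): V_d = 1/1.06·[0.5778·23.1132 + 0.4222·2.7254] = 13.6840
Node 0 (S = 75): V_0 = 1/1.06·[0.5778·44.8002 + 0.4222·13.6840] = 29.8700

$29.87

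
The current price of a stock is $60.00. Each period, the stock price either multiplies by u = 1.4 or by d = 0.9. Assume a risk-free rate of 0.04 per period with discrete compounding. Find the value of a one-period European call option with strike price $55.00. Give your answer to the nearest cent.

Risk-neutral probability p = (1 + 0.04 − 0.9)/(1.4 − 0.9) = 0.1400/0.5000 = 0.2800
Terminal stock prices: S_u = 84, S_d = 54
Terminal payoffs (S − K): max(29, 0) = 29, max(-1, 0) = 0
Node 0 (S = 60): V_0 = 1/1.04·[0.2800·29.0000 + 0.7200·0.0000] = 7.8077

$7.81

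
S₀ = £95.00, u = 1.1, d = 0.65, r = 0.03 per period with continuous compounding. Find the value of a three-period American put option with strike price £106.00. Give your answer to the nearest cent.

£14.48

Risk-neutral probability p = (e^0.03 − 0.65)/(1.1 − 0.65) = 0.3805/0.4500 = 0.8455
Terminal stock prices: S_uuu = 126.4, S_uud = 74.72, S_udd = 44.15, S_ddd = 26.09
Terminal payoffs (K − S): max(-20.45, 0) = 0, max(31.28, 0) = 31.28, max(61.85, 0) = 61.85, max(79.91, 0) = 79.91
Node uu (S = 115): continuation = e^(−0.03)·[0.8455·0.0000 + 0.1545·31.2825] = 4.6917; exercise value = 0.0000 ≤ continuation, so V_uu = 4.6917
Node ud (S = 67.93): continuation = e^(−0.03)·[0.8455·31.2825 + 0.1545·61.8487] = 34.9422; exercise value = 38.0750 > continuation, so V_ud = 38.0750 (exercise)
Node dd (S = 40.14): continuation = e^(−0.03)·[0.8455·61.8487 + 0.1545·79.9106] = 62.7297; exercise value = 65.8625 > continuation, so V_dd = 65.8625 (exercise)
Node u (S = 104.5): continuation = e^(−0.03)·[0.8455·4.6917 + 0.1545·38.0750] = 9.5598; exercise value = 1.5000 ≤ continuation, so V_u = 9.5598
Node d (S = 61.75): continuation = e^(−0.03)·[0.8455·38.0750 + 0.1545·65.8625] = 41.1172; exercise value = 44.2500 > continuation, so V_d = 44.2500 (exercise)
Node 0 (S = 95): continuation = e^(−0.03)·[0.8455·9.5598 + 0.1545·44.2500] = 14.4800; exercise value = 11.0000 ≤ continuation, so V_0 = 14.4800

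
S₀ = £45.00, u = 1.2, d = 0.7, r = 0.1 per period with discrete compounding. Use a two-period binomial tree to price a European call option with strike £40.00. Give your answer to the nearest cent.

Risk-neutral probability p = (1 + 0.1 − 0.7)/(1.2 − 0.7) = 0.4000/0.5000 = 0.8000
Terminal stock prices: S_uu = 64.8, S_ud = 37.8, S_dd = 22.05
Terminal payoffs (S − K): max(24.8, 0) = 24.8, max(-2.2, 0) = 0, max(-17.95, 0) = 0
Node u (S = 54): V_u = 1/1.1·[0.8000·24.8000 + 0.2000·0.0000] = 18.0364
Node d (S = 31.5): V_d = 1/1.1·[0.8000·0.0000 + 0.2000·0.0000] = 0.0000
Node 0 (S = 45): V_0 = 1/1.1·[0.8000·18.0364 + 0.2000·0.0000] = 13.1174

£13.12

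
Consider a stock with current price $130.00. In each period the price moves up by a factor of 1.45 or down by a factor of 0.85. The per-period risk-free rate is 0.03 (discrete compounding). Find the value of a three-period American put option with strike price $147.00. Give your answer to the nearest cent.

$27.42

Risk-neutral probability p = (1 + 0.03 − 0.85)/(1.45 − 0.85) = 0.1800/0.6000 = 0.3000
Terminal stock prices: S_uuu = 396.3, S_uud = 232.3, S_udd = 136.2, S_ddd = 79.84
Terminal payoffs (K − S): max(-249.3, 0) = 0, max(-85.33, 0) = 0, max(10.81, 0) = 10.81, max(67.16, 0) = 67.16
Node uu (S = 273.3): continuation = 1/1.03·[0.3000·0.0000 + 0.7000·0.0000] = 0.0000; exercise value = 0.0000 ≤ continuation, so V_uu = 0.0000
Node ud (S = 160.2): continuation = 1/1.03·[0.3000·0.0000 + 0.7000·10.8088] = 7.3458; exercise value = 0.0000 ≤ continuation, so V_ud = 7.3458
Node dd (S = 93.92): continuation = 1/1.03·[0.3000·10.8088 + 0.7000·67.1638] = 48.7934; exercise value = 53.0750 > continuation, so V_dd = 53.0750 (exercise)
Node u (S = 188.5): continuation = 1/1.03·[0.3000·0.0000 + 0.7000·7.3458] = 4.9923; exercise value = 0.0000 ≤ continuation, so V_u = 4.9923
Node d (S = 110.5): continuation = 1/1.03·[0.3000·7.3458 + 0.7000·53.0750] = 38.2099; exercise value = 36.5000 ≤ continuation, so V_d = 38.2099
Node 0 (S = 130): continuation = 1/1.03·[0.3000·4.9923 + 0.7000·38.2099] = 27.4220; exercise value = 17.0000 ≤ continuation, so V_0 = 27.4220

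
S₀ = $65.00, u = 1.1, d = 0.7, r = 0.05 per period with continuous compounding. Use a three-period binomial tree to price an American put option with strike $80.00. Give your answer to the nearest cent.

Risk-neutral probability p = (e^0.05 − 0.7)/(1.1 − 0.7) = 0.3513/0.4000 = 0.8782
Terminal stock prices: S_uuu = 86.52, S_uud = 55.05, S_udd = 35.03, S_ddd = 22.29
Terminal payoffs (K − S): max(-6.515, 0) = 0, max(24.95, 0) = 24.95, max(44.97, 0) = 44.97, max(57.71, 0) = 57.71
Node uu (S = 78.65): continuation = e^(−0.05)·[0.8782·0.0000 + 0.1218·24.9450] = 2.8906; exercise value = 1.3500 ≤ continuation, so V_uu = 2.8906
Node ud (S = 50.05): continuation = e^(−0.05)·[0.8782·24.9450 + 0.1218·44.9650] = 26.0484; exercise value = 29.9500 > continuation, so V_ud = 29.9500 (exercise)
Node dd (S = 31.85): continuation = e^(−0.05)·[0.8782·44.9650 + 0.1218·57.7050] = 44.2484; exercise value = 48.1500 > continuation, so V_dd = 48.1500 (exercise)
Node u (S = 71.5): continuation = e^(−0.05)·[0.8782·2.8906 + 0.1218·29.9500] = 5.8853; exercise value = 8.5000 > continuation, so V_u = 8.5000 (exercise)
Node d (S = 45.5): continuation = e^(−0.05)·[0.8782·29.9500 + 0.1218·48.1500] = 30.5984; exercise value = 34.5000 > continuation, so V_d = 34.5000 (exercise)
Node 0 (S = 65): continuation = e^(−0.05)·[0.8782·8.5000 + 0.1218·34.5000] = 11.0984; exercise value = 15.0000 > continuation, so V_0 = 15.0000 (exercise)

$15.00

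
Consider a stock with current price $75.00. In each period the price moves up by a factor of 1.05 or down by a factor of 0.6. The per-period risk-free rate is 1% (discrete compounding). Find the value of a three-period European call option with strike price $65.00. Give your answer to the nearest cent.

$16.02

Risk-neutral probability p = (1 + 0.01 − 0.6)/(1.05 − 0.6) = 0.4100/0.4500 = 0.9111
Terminal stock prices: S_uuu = 86.82, S_uud = 49.61, S_udd = 28.35, S_ddd = 16.2
Terminal payoffs (S − K): max(21.82, 0) = 21.82, max(-15.39, 0) = 0, max(-36.65, 0) = 0, max(-48.8, 0) = 0
Node uu (S = 82.69): V_uu = 1/1.01·[0.9111·21.8219 + 0.0889·0.0000] = 19.6853
Node ud (S = 47.25): V_ud = 1/1.01·[0.9111·0.0000 + 0.0889·0.0000] = 0.0000
Node dd (S = 27): V_dd = 1/1.01·[0.9111·0.0000 + 0.0889·0.0000] = 0.0000
Node u (S = 78.75): V_u = 1/1.01·[0.9111·19.6853 + 0.0889·0.0000] = 17.7579
Node d (S = 45): V_d = 1/1.01·[0.9111·0.0000 + 0.0889·0.0000] = 0.0000
Node 0 (S = 75): V_0 = 1/1.01·[0.9111·17.7579 + 0.0889·0.0000] = 16.0192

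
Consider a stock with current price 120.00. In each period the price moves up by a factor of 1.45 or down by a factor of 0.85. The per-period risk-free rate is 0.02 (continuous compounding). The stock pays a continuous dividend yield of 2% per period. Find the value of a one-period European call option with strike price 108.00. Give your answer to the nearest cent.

Per-period risk-free factor R = e^0.02 = 1.0202; dividend-adjusted growth = e^(0.02−0.02) = 1.0000.
Risk-neutral probability p = (1.0000 − 0.85)/(1.45 − 0.85) = 0.1500/0.6000 = 0.2500
Terminal stock prices: S_u = 174, S_d = 102
Terminal payoffs (S − K): max(66, 0) = 66, max(-6, 0) = 0
Node 0 (S = 120): V_0 = e^(−0.02)·[0.2500·66.0000 + 0.7500·0.0000] = 16.1733

16.17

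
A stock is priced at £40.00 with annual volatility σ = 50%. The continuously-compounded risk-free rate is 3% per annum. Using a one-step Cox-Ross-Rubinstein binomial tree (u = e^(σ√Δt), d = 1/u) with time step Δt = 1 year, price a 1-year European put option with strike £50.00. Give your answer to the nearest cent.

£14.82

CRR parameters: u = e^(σ√Δt) = e^(0.5·√1) = 1.6487, d = 1/u = 0.6065
Per-period rate: rΔt = 0.03·1 = 0.03, so R = e^0.03 = 1.0305
Risk-neutral probability p = (e^0.03 − 0.6065)/(1.6487 − 0.6065) = 0.4239/1.0422 = 0.4068
Terminal stock prices: S_u = 65.95, S_d = 24.26
Terminal payoffs (K − S): max(-15.95, 0) = 0, max(25.74, 0) = 25.74
Node 0 (S = 40): V_0 = e^(−0.03)·[0.4068·0.0000 + 0.5932·25.7388] = 14.8179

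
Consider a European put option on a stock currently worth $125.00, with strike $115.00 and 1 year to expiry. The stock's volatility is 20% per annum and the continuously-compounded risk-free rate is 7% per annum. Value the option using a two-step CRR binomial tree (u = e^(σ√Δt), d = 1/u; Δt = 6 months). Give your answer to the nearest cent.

$3.26

CRR parameters: u = e^(σ√Δt) = e^(0.2·√0.5) = 1.1519, d = 1/u = 0.8681
Per-period rate: rΔt = 0.07·0.5 = 0.035, so R = e^0.035 = 1.0356
Risk-neutral probability p = (e^0.035 − 0.8681)/(1.1519 − 0.8681) = 0.1675/0.2838 = 0.5902
Terminal stock prices: S_uu = 165.9, S_ud = 125, S_dd = 94.2
Terminal payoffs (K − S): max(-50.86, 0) = 0, max(-10, 0) = 0, max(20.8, 0) = 20.8
Node u (S = 144): V_u = e^(−0.035)·[0.5902·0.0000 + 0.4098·0.0000] = 0.0000
Node d (S = 108.5): V_d = e^(−0.035)·[0.5902·0.0000 + 0.4098·20.7952] = 8.2284
Node 0 (S = 125): V_0 = e^(−0.035)·[0.5902·0.0000 + 0.4098·8.2284] = 3.2559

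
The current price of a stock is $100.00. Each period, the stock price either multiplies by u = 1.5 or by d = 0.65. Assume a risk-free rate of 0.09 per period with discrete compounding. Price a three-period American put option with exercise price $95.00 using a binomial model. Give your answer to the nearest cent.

Risk-neutral probability p = (1 + 0.09 − 0.65)/(1.5 − 0.65) = 0.4400/0.8500 = 0.5176
Terminal stock prices: S_uuu = 337.5, S_uud = 146.2, S_udd = 63.38, S_ddd = 27.46
Terminal payoffs (K − S): max(-242.5, 0) = 0, max(-51.25, 0) = 0, max(31.62, 0) = 31.62, max(67.54, 0) = 67.54
Node uu (S = 225): continuation = 1/1.09·[0.5176·0.0000 + 0.4824·0.0000] = 0.0000; exercise value = 0.0000 ≤ continuation, so V_uu = 0.0000
Node ud (S = 97.5): continuation = 1/1.09·[0.5176·0.0000 + 0.4824·31.6250] = 13.9949; exercise value = 0.0000 ≤ continuation, so V_ud = 13.9949
Node dd (S = 42.25): continuation = 1/1.09·[0.5176·31.6250 + 0.4824·67.5375] = 44.9060; exercise value = 52.7500 > continuation, so V_dd = 52.7500 (exercise)
Node u (S = 150): continuation = 1/1.09·[0.5176·0.0000 + 0.4824·13.9949] = 6.1931; exercise value = 0.0000 ≤ continuation, so V_u = 6.1931
Node d (S = 65): continuation = 1/1.09·[0.5176·13.9949 + 0.4824·52.7500] = 29.9895; exercise value = 30.0000 > continuation, so V_d = 30.0000 (exercise)
Node 0 (S = 100): continuation = 1/1.09·[0.5176·6.1931 + 0.4824·30.0000] = 16.2169; exercise value = 0.0000 ≤ continuation, so V_0 = 16.2169

$16.22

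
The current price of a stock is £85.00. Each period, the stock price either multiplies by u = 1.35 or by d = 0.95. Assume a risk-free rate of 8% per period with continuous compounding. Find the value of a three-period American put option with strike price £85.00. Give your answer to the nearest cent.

Risk-neutral probability p = (e^0.08 − 0.95)/(1.35 − 0.95) = 0.1333/0.4000 = 0.3332
Terminal stock prices: S_uuu = 209.1, S_uud = 147.2, S_udd = 103.6, S_ddd = 72.88
Terminal payoffs (K − S): max(-124.1, 0) = 0, max(-62.17, 0) = 0, max(-18.56, 0) = 0, max(12.12, 0) = 12.12
Node uu (S = 154.9): continuation = e^(−0.08)·[0.3332·0.0000 + 0.6668·0.0000] = 0.0000; exercise value = 0.0000 ≤ continuation, so V_uu = 0.0000
Node ud (S = 109): continuation = e^(−0.08)·[0.3332·0.0000 + 0.6668·0.0000] = 0.0000; exercise value = 0.0000 ≤ continuation, so V_ud = 0.0000
Node dd (S = 76.71): continuation = e^(−0.08)·[0.3332·0.0000 + 0.6668·12.1231] = 7.4620; exercise value = 8.2875 > continuation, so V_dd = 8.2875 (exercise)
Node u (S = 114.8): continuation = e^(−0.08)·[0.3332·0.0000 + 0.6668·0.0000] = 0.0000; exercise value = 0.0000 ≤ continuation, so V_u = 0.0000
Node d (S = 80.75): continuation = e^(−0.08)·[0.3332·0.0000 + 0.6668·8.2875] = 5.1011; exercise value = 4.2500 ≤ continuation, so V_d = 5.1011
Node 0 (S = 85): continuation = e^(−0.08)·[0.3332·0.0000 + 0.6668·5.1011] = 3.1398; exercise value = 0.0000 ≤ continuation, so V_0 = 3.1398

£3.14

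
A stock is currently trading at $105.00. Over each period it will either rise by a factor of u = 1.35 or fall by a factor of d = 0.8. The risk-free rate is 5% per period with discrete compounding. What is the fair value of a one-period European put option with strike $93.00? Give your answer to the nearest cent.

$4.68

Risk-neutral probability p = (1 + 0.05 − 0.8)/(1.35 − 0.8) = 0.2500/0.5500 = 0.4545
Terminal stock prices: S_u = 141.8, S_d = 84
Terminal payoffs (K − S): max(-48.75, 0) = 0, max(9, 0) = 9
Node 0 (S = 105): V_0 = 1/1.05·[0.4545·0.0000 + 0.5455·9.0000] = 4.6753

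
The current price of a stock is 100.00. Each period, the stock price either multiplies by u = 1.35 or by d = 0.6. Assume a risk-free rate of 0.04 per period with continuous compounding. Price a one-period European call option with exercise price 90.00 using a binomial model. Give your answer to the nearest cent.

25.41

Risk-neutral probability p = (e^0.04 − 0.6)/(1.35 − 0.6) = 0.4408/0.7500 = 0.5877
Terminal stock prices: S_u = 135, S_d = 60
Terminal payoffs (S − K): max(45, 0) = 45, max(-30, 0) = 0
Node 0 (S = 100): V_0 = e^(−0.04)·[0.5877·45.0000 + 0.4123·0.0000] = 25.4116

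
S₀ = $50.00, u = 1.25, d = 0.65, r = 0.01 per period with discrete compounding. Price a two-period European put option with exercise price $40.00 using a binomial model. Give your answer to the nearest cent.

Risk-neutral probability p = (1 + 0.01 − 0.65)/(1.25 − 0.65) = 0.3600/0.6000 = 0.6000
Terminal stock prices: S_uu = 78.12, S_ud = 40.62, S_dd = 21.13
Terminal payoffs (K − S): max(-38.12, 0) = 0, max(-0.625, 0) = 0, max(18.87, 0) = 18.87
Node u (S = 62.5): V_u = 1/1.01·[0.6000·0.0000 + 0.4000·0.0000] = 0.0000
Node d (S = 32.5): V_d = 1/1.01·[0.6000·0.0000 + 0.4000·18.8750] = 7.4752
Node 0 (S = 50): V_0 = 1/1.01·[0.6000·0.0000 + 0.4000·7.4752] = 2.9605

$2.96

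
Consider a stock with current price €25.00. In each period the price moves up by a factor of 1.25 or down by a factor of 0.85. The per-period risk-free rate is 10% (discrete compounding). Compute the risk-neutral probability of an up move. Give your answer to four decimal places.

Risk-neutral probability p = (1 + 0.1 − 0.85)/(1.25 − 0.85) = 0.2500/0.4000 = 0.6250

p = 0.6250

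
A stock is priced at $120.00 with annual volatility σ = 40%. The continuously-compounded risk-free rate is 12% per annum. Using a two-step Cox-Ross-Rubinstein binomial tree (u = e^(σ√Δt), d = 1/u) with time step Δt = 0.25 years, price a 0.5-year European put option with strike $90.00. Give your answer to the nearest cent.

$2.02

CRR parameters: u = e^(σ√Δt) = e^(0.4·√0.25) = 1.2214, d = 1/u = 0.8187
Per-period rate: rΔt = 0.12·0.25 = 0.03, so R = e^0.03 = 1.0305
Risk-neutral probability p = (e^0.03 − 0.8187)/(1.2214 − 0.8187) = 0.2117/0.4027 = 0.5258
Terminal stock prices: S_uu = 179, S_ud = 120, S_dd = 80.44
Terminal payoffs (K − S): max(-89.02, 0) = 0, max(-30, 0) = 0, max(9.562, 0) = 9.562
Node u (S = 146.6): V_u = e^(−0.03)·[0.5258·0.0000 + 0.4742·0.0000] = 0.0000
Node d (S = 98.25): V_d = e^(−0.03)·[0.5258·0.0000 + 0.4742·9.5616] = 4.4001
Node 0 (S = 120): V_0 = e^(−0.03)·[0.5258·0.0000 + 0.4742·4.4001] = 2.0249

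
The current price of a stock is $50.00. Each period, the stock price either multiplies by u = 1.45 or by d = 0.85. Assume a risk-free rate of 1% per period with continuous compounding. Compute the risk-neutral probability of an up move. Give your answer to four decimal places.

p = 0.2668

Risk-neutral probability p = (e^0.01 − 0.85)/(1.45 − 0.85) = 0.1601/0.6000 = 0.2668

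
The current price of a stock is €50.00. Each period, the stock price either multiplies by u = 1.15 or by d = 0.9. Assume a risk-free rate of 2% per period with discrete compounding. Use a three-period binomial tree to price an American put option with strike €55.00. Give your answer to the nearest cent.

Risk-neutral probability p = (1 + 0.02 − 0.9)/(1.15 − 0.9) = 0.1200/0.2500 = 0.4800
Terminal stock prices: S_uuu = 76.04, S_uud = 59.51, S_udd = 46.57, S_ddd = 36.45
Terminal payoffs (K − S): max(-21.04, 0) = 0, max(-4.512, 0) = 0, max(8.425, 0) = 8.425, max(18.55, 0) = 18.55
Node uu (S = 66.12): continuation = 1/1.02·[0.4800·0.0000 + 0.5200·0.0000] = 0.0000; exercise value = 0.0000 ≤ continuation, so V_uu = 0.0000
Node ud (S = 51.75): continuation = 1/1.02·[0.4800·0.0000 + 0.5200·8.4250] = 4.2951; exercise value = 3.2500 ≤ continuation, so V_ud = 4.2951
Node dd (S = 40.5): continuation = 1/1.02·[0.4800·8.4250 + 0.5200·18.5500] = 13.4216; exercise value = 14.5000 > continuation, so V_dd = 14.5000 (exercise)
Node u (S = 57.5): continuation = 1/1.02·[0.4800·0.0000 + 0.5200·4.2951] = 2.1897; exercise value = 0.0000 ≤ continuation, so V_u = 2.1897
Node d (S = 45): continuation = 1/1.02·[0.4800·4.2951 + 0.5200·14.5000] = 9.4134; exercise value = 10.0000 > continuation, so V_d = 10.0000 (exercise)
Node 0 (S = 50): continuation = 1/1.02·[0.4800·2.1897 + 0.5200·10.0000] = 6.1285; exercise value = 5.0000 ≤ continuation, so V_0 = 6.1285

€6.13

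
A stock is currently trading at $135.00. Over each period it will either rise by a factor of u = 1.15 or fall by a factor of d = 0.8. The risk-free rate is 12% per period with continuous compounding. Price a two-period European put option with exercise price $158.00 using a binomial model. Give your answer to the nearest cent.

$3.43

Risk-neutral probability p = (e^0.12 − 0.8)/(1.15 − 0.8) = 0.3275/0.3500 = 0.9357
Terminal stock prices: S_uu = 178.5, S_ud = 124.2, S_dd = 86.4
Terminal payoffs (K − S): max(-20.54, 0) = 0, max(33.8, 0) = 33.8, max(71.6, 0) = 71.6
Node u (S = 155.2): V_u = e^(−0.12)·[0.9357·0.0000 + 0.0643·33.8000] = 1.9274
Node d (S = 108): V_d = e^(−0.12)·[0.9357·33.8000 + 0.0643·71.6000] = 32.1334
Node 0 (S = 135): V_0 = e^(−0.12)·[0.9357·1.9274 + 0.0643·32.1334] = 3.4319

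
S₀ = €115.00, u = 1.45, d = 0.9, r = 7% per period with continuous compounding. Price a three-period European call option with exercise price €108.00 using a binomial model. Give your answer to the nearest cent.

Risk-neutral probability p = (e^0.07 − 0.9)/(1.45 − 0.9) = 0.1725/0.5500 = 0.3137
Terminal stock prices: S_uuu = 350.6, S_uud = 217.6, S_udd = 135.1, S_ddd = 83.84
Terminal payoffs (S − K): max(242.6, 0) = 242.6, max(109.6, 0) = 109.6, max(27.07, 0) = 27.07, max(-24.16, 0) = 0
Node uu (S = 241.8): V_uu = e^(−0.07)·[0.3137·242.5919 + 0.6863·109.6087] = 141.0890
Node ud (S = 150.1): V_ud = e^(−0.07)·[0.3137·109.6087 + 0.6863·27.0675] = 49.3765
Node dd (S = 93.15): V_dd = e^(−0.07)·[0.3137·27.0675 + 0.6863·0.0000] = 7.9158
Node u (S = 166.8): V_u = e^(−0.07)·[0.3137·141.0890 + 0.6863·49.3765] = 72.8593
Node d (S = 103.5): V_d = e^(−0.07)·[0.3137·49.3765 + 0.6863·7.9158] = 19.5057
Node 0 (S = 115): V_0 = e^(−0.07)·[0.3137·72.8593 + 0.6863·19.5057] = 33.7900

€33.79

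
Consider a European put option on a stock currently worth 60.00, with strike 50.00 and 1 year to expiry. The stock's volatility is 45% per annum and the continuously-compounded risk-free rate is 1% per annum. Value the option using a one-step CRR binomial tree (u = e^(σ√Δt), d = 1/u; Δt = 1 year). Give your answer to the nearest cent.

6.97

CRR parameters: u = e^(σ√Δt) = e^(0.45·√1) = 1.5683, d = 1/u = 0.6376
Per-period rate: rΔt = 0.01·1 = 0.01, so R = e^0.01 = 1.0101
Risk-neutral probability p = (e^0.01 − 0.6376)/(1.5683 − 0.6376) = 0.3724/0.9307 = 0.4002
Terminal stock prices: S_u = 94.1, S_d = 38.26
Terminal payoffs (K − S): max(-44.1, 0) = 0, max(11.74, 0) = 11.74
Node 0 (S = 60): V_0 = e^(−0.01)·[0.4002·0.0000 + 0.5998·11.7423] = 6.9734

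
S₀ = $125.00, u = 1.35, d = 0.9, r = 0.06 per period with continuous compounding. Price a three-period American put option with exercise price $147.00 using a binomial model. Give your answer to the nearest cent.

$22.08

Risk-neutral probability p = (e^0.06 − 0.9)/(1.35 − 0.9) = 0.1618/0.4500 = 0.3596
Terminal stock prices: S_uuu = 307.5, S_uud = 205, S_udd = 136.7, S_ddd = 91.13
Terminal payoffs (K − S): max(-160.5, 0) = 0, max(-58.03, 0) = 0, max(10.31, 0) = 10.31, max(55.87, 0) = 55.87
Node uu (S = 227.8): continuation = e^(−0.06)·[0.3596·0.0000 + 0.6404·0.0000] = 0.0000; exercise value = 0.0000 ≤ continuation, so V_uu = 0.0000
Node ud (S = 151.9): continuation = e^(−0.06)·[0.3596·0.0000 + 0.6404·10.3125] = 6.2192; exercise value = 0.0000 ≤ continuation, so V_ud = 6.2192
Node dd (S = 101.2): continuation = e^(−0.06)·[0.3596·10.3125 + 0.6404·55.8750] = 37.1894; exercise value = 45.7500 > continuation, so V_dd = 45.7500 (exercise)
Node u (S = 168.8): continuation = e^(−0.06)·[0.3596·0.0000 + 0.6404·6.2192] = 3.7506; exercise value = 0.0000 ≤ continuation, so V_u = 3.7506
Node d (S = 112.5): continuation = e^(−0.06)·[0.3596·6.2192 + 0.6404·45.7500] = 29.6969; exercise value = 34.5000 > continuation, so V_d = 34.5000 (exercise)
Node 0 (S = 125): continuation = e^(−0.06)·[0.3596·3.7506 + 0.6404·34.5000] = 22.0763; exercise value = 22.0000 ≤ continuation, so V_0 = 22.0763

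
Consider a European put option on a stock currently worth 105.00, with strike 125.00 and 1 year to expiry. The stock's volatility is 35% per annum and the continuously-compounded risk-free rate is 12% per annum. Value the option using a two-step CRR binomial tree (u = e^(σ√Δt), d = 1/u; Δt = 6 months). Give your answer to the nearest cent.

19.11

CRR parameters: u = e^(σ√Δt) = e^(0.35·√0.5) = 1.2808, d = 1/u = 0.7808
Per-period rate: rΔt = 0.12·0.5 = 0.06, so R = e^0.06 = 1.0618
Risk-neutral probability p = (e^0.06 − 0.7808)/(1.2808 − 0.7808) = 0.2811/0.5000 = 0.5621
Terminal stock prices: S_uu = 172.2, S_ud = 105, S_dd = 64.01
Terminal payoffs (K − S): max(-47.25, 0) = 0, max(20, 0) = 20, max(60.99, 0) = 60.99
Node u (S = 134.5): V_u = e^(−0.06)·[0.5621·0.0000 + 0.4379·20.0000] = 8.2479
Node d (S = 81.98): V_d = e^(−0.06)·[0.5621·20.0000 + 0.4379·60.9934] = 35.7408
Node 0 (S = 105): V_0 = e^(−0.06)·[0.5621·8.2479 + 0.4379·35.7408] = 19.1055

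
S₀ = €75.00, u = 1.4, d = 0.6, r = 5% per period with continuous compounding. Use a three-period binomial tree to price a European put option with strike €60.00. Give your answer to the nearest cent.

Risk-neutral probability p = (e^0.05 − 0.6)/(1.4 − 0.6) = 0.4513/0.8000 = 0.5641
Terminal stock prices: S_uuu = 205.8, S_uud = 88.2, S_udd = 37.8, S_ddd = 16.2
Terminal payoffs (K − S): max(-145.8, 0) = 0, max(-28.2, 0) = 0, max(22.2, 0) = 22.2, max(43.8, 0) = 43.8
Node uu (S = 147): V_uu = e^(−0.05)·[0.5641·0.0000 + 0.4359·0.0000] = 0.0000
Node ud (S = 63): V_ud = e^(−0.05)·[0.5641·0.0000 + 0.4359·22.2000] = 9.2053
Node dd (S = 27): V_dd = e^(−0.05)·[0.5641·22.2000 + 0.4359·43.8000] = 30.0738
Node u (S = 105): V_u = e^(−0.05)·[0.5641·0.0000 + 0.4359·9.2053] = 3.8170
Node d (S = 45): V_d = e^(−0.05)·[0.5641·9.2053 + 0.4359·30.0738] = 17.4095
Node 0 (S = 75): V_0 = e^(−0.05)·[0.5641·3.8170 + 0.4359·17.4095] = 9.2670

€9.27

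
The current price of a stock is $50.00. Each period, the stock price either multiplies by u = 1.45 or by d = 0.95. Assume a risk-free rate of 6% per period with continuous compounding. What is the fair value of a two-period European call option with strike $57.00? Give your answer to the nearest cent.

$5.79

Risk-neutral probability p = (e^0.06 − 0.95)/(1.45 − 0.95) = 0.1118/0.5000 = 0.2237
Terminal stock prices: S_uu = 105.1, S_ud = 68.88, S_dd = 45.12
Terminal payoffs (S − K): max(48.12, 0) = 48.12, max(11.88, 0) = 11.88, max(-11.88, 0) = 0
Node u (S = 72.5): V_u = e^(−0.06)·[0.2237·48.1250 + 0.7763·11.8750] = 18.8194
Node d (S = 47.5): V_d = e^(−0.06)·[0.2237·11.8750 + 0.7763·0.0000] = 2.5014
Node 0 (S = 50): V_0 = e^(−0.06)·[0.2237·18.8194 + 0.7763·2.5014] = 5.7931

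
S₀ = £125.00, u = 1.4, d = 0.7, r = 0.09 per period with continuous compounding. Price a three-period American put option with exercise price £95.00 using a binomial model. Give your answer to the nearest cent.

£6.90

Risk-neutral probability p = (e^0.09 − 0.7)/(1.4 − 0.7) = 0.3942/0.7000 = 0.5631
Terminal stock prices: S_uuu = 343, S_uud = 171.5, S_udd = 85.75, S_ddd = 42.87
Terminal payoffs (K − S): max(-248, 0) = 0, max(-76.5, 0) = 0, max(9.25, 0) = 9.25, max(52.13, 0) = 52.13
Node uu (S = 245): continuation = e^(−0.09)·[0.5631·0.0000 + 0.4369·0.0000] = 0.0000; exercise value = 0.0000 ≤ continuation, so V_uu = 0.0000
Node ud (S = 122.5): continuation = e^(−0.09)·[0.5631·0.0000 + 0.4369·9.2500] = 3.6934; exercise value = 0.0000 ≤ continuation, so V_ud = 3.6934
Node dd (S = 61.25): continuation = e^(−0.09)·[0.5631·9.2500 + 0.4369·52.1250] = 25.5735; exercise value = 33.7500 > continuation, so V_dd = 33.7500 (exercise)
Node u (S = 175): continuation = e^(−0.09)·[0.5631·0.0000 + 0.4369·3.6934] = 1.4748; exercise value = 0.0000 ≤ continuation, so V_u = 1.4748
Node d (S = 87.5): continuation = e^(−0.09)·[0.5631·3.6934 + 0.4369·33.7500] = 15.3769; exercise value = 7.5000 ≤ continuation, so V_d = 15.3769
Node 0 (S = 125): continuation = e^(−0.09)·[0.5631·1.4748 + 0.4369·15.3769] = 6.8988; exercise value = 0.0000 ≤ continuation, so V_0 = 6.8988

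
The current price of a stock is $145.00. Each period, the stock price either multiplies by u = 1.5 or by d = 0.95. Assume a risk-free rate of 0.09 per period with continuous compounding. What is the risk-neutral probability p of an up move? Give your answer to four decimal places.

p = 0.2621

Risk-neutral probability p = (e^0.09 − 0.95)/(1.5 − 0.95) = 0.1442/0.5500 = 0.2621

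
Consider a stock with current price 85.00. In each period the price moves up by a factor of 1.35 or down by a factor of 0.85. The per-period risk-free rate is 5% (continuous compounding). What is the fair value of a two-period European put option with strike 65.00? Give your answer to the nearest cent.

Risk-neutral probability p = (e^0.05 − 0.85)/(1.35 − 0.85) = 0.2013/0.5000 = 0.4025
Terminal stock prices: S_uu = 154.9, S_ud = 97.54, S_dd = 61.41
Terminal payoffs (K − S): max(-89.91, 0) = 0, max(-32.54, 0) = 0, max(3.588, 0) = 3.588
Node u (S = 114.8): V_u = e^(−0.05)·[0.4025·0.0000 + 0.5975·0.0000] = 0.0000
Node d (S = 72.25): V_d = e^(−0.05)·[0.4025·0.0000 + 0.5975·3.5875] = 2.0388
Node 0 (S = 85): V_0 = e^(−0.05)·[0.4025·0.0000 + 0.5975·2.0388] = 1.1587

1.16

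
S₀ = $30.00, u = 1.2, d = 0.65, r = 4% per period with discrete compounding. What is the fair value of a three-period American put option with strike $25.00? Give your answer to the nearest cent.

$2.06

Risk-neutral probability p = (1 + 0.04 − 0.65)/(1.2 − 0.65) = 0.3900/0.5500 = 0.7091
Terminal stock prices: S_uuu = 51.84, S_uud = 28.08, S_udd = 15.21, S_ddd = 8.239
Terminal payoffs (K − S): max(-26.84, 0) = 0, max(-3.08, 0) = 0, max(9.79, 0) = 9.79, max(16.76, 0) = 16.76
Node uu (S = 43.2): continuation = 1/1.04·[0.7091·0.0000 + 0.2909·0.0000] = 0.0000; exercise value = 0.0000 ≤ continuation, so V_uu = 0.0000
Node ud (S = 23.4): continuation = 1/1.04·[0.7091·0.0000 + 0.2909·9.7900] = 2.7385; exercise value = 1.6000 ≤ continuation, so V_ud = 2.7385
Node dd (S = 12.68): continuation = 1/1.04·[0.7091·9.7900 + 0.2909·16.7613] = 11.3635; exercise value = 12.3250 > continuation, so V_dd = 12.3250 (exercise)
Node u (S = 36): continuation = 1/1.04·[0.7091·0.0000 + 0.2909·2.7385] = 0.7660; exercise value = 0.0000 ≤ continuation, so V_u = 0.7660
Node d (S = 19.5): continuation = 1/1.04·[0.7091·2.7385 + 0.2909·12.3250] = 5.3147; exercise value = 5.5000 > continuation, so V_d = 5.5000 (exercise)
Node 0 (S = 30): continuation = 1/1.04·[0.7091·0.7660 + 0.2909·5.5000] = 2.0607; exercise value = 0.0000 ≤ continuation, so V_0 = 2.0607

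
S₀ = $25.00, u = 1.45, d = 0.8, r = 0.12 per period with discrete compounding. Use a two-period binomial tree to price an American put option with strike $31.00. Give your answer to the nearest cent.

$6.00

Risk-neutral probability p = (1 + 0.12 − 0.8)/(1.45 − 0.8) = 0.3200/0.6500 = 0.4923
Terminal stock prices: S_uu = 52.56, S_ud = 29, S_dd = 16
Terminal payoffs (K − S): max(-21.56, 0) = 0, max(2, 0) = 2, max(15, 0) = 15
Node u (S = 36.25): continuation = 1/1.12·[0.4923·0.0000 + 0.5077·2.0000] = 0.9066; exercise value = 0.0000 ≤ continuation, so V_u = 0.9066
Node d (S = 20): continuation = 1/1.12·[0.4923·2.0000 + 0.5077·15.0000] = 7.6786; exercise value = 11.0000 > continuation, so V_d = 11.0000 (exercise)
Node 0 (S = 25): continuation = 1/1.12·[0.4923·0.9066 + 0.5077·11.0000] = 5.3848; exercise value = 6.0000 > continuation, so V_0 = 6.0000 (exercise)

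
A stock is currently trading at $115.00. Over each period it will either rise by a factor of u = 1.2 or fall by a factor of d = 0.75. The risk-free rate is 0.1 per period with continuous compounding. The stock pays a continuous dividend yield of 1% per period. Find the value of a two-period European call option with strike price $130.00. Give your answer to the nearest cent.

$17.05

Per-period risk-free factor R = e^0.1 = 1.1052; dividend-adjusted growth = e^(0.1−0.01) = 1.0942.
Risk-neutral probability p = (1.0942 − 0.75)/(1.2 − 0.75) = 0.3442/0.4500 = 0.7648
Terminal stock prices: S_uu = 165.6, S_ud = 103.5, S_dd = 64.69
Terminal payoffs (S − K): max(35.6, 0) = 35.6, max(-26.5, 0) = 0, max(-65.31, 0) = 0
Node u (S = 138): V_u = e^(−0.1)·[0.7648·35.6000 + 0.2352·0.0000] = 24.6369
Node d (S = 86.25): V_d = e^(−0.1)·[0.7648·0.0000 + 0.2352·0.0000] = 0.0000
Node 0 (S = 115): V_0 = e^(−0.1)·[0.7648·24.6369 + 0.2352·0.0000] = 17.0499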